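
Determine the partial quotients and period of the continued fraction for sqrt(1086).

[32; (1, 20, 1, 64)]

Write x_i = (sqrt(1086) + m_i)/d_i with (m_0, d_0) = (0, 1). a_0 = floor(sqrt(1086)) = 32, since 32^2 = 1024 <= 1086 < 1089 = 33^2.
Iterate m_{i+1} = d_i*a_i - m_i, d_{i+1} = (1086 - m_{i+1}^2)/d_i, a_{i+1} = floor((a_0 + m_{i+1})/d_{i+1}):
  m_1 = 1*32 - 0 = 32, d_1 = (1086 - 32^2)/1 = 62/1 = 62, a_1 = floor((32 + 32)/62) = 1.
  m_2 = 62*1 - 32 = 30, d_2 = (1086 - 30^2)/62 = 186/62 = 3, a_2 = floor((32 + 30)/3) = 20.
  m_3 = 3*20 - 30 = 30, d_3 = (1086 - 30^2)/3 = 186/3 = 62, a_3 = floor((32 + 30)/62) = 1.
  m_4 = 62*1 - 30 = 32, d_4 = (1086 - 32^2)/62 = 62/62 = 1, a_4 = floor((32 + 32)/1) = 64.
  m_5 = 1*64 - 32 = 32, d_5 = (1086 - 32^2)/1 = 62/1 = 62: (m_5, d_5) = (m_1, d_1) = (32, 62), so from here the quotients repeat a_1, ..., a_4; the period length is 4.
Hence the expansion of sqrt(1086) is a_0 = 32 followed by the repeating block 1, 20, 1, 64 (period 4).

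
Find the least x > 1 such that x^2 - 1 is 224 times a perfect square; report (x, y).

First expand sqrt(224) as a continued fraction. With x_i = (sqrt(224) + m_i)/d_i and (m_0, d_0) = (0, 1): a_0 = floor(sqrt(224)) = 14, since 14^2 = 196 <= 224 < 225 = 15^2.
Iterate m_{i+1} = d_i*a_i - m_i, d_{i+1} = (224 - m_{i+1}^2)/d_i, a_{i+1} = floor((a_0 + m_{i+1})/d_{i+1}):
  m_1 = 1*14 - 0 = 14, d_1 = (224 - 14^2)/1 = 28/1 = 28, a_1 = floor((14 + 14)/28) = 1.
  m_2 = 28*1 - 14 = 14, d_2 = (224 - 14^2)/28 = 28/28 = 1, a_2 = floor((14 + 14)/1) = 28.
  m_3 = 1*28 - 14 = 14, d_3 = (224 - 14^2)/1 = 28/1 = 28: (m_3, d_3) = (m_1, d_1) = (14, 28), so from here the quotients repeat a_1, a_2; the period length is 2.
So sqrt(224) = [14; (1, 28)] with period length k = 2.
k is even, so the fundamental solution of x^2 - 224y^2 = 1 is (p_{k-1}, q_{k-1}) = (p_1, q_1); compute convergents through index 1.
Convergents (p_i = a_i*p_{i-1} + p_{i-2}, q_i = a_i*q_{i-1} + q_{i-2} with p_{-2}=0, p_{-1}=1, q_{-2}=1, q_{-1}=0):
  i=0: a_0=14, p_0 = 14*1 + 0 = 14, q_0 = 14*0 + 1 = 1.
  i=1: a_1=1, p_1 = 1*14 + 1 = 15, q_1 = 1*1 + 0 = 1.
Check: 15^2 - 224*1^2 = 225 - 224 = 1, so (x, y) = (15, 1) solves the equation, and by the theorem it is the least positive solution.

(x, y) = (15, 1)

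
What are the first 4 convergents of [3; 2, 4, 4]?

3/1, 7/2, 31/9, 131/38

Using the convergent recurrence p_i = a_i*p_{i-1} + p_{i-2}, q_i = a_i*q_{i-1} + q_{i-2} with p_{-2}=0, p_{-1}=1, q_{-2}=1, q_{-1}=0:
  i=0: a_0=3, p_0 = 3*1 + 0 = 3, q_0 = 3*0 + 1 = 1.
  i=1: a_1=2, p_1 = 2*3 + 1 = 7, q_1 = 2*1 + 0 = 2.
  i=2: a_2=4, p_2 = 4*7 + 3 = 31, q_2 = 4*2 + 1 = 9.
  i=3: a_3=4, p_3 = 4*31 + 7 = 131, q_3 = 4*9 + 2 = 38.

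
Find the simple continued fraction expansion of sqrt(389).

Write x_i = (sqrt(389) + m_i)/d_i with (m_0, d_0) = (0, 1). a_0 = floor(sqrt(389)) = 19, since 19^2 = 361 <= 389 < 400 = 20^2.
Iterate m_{i+1} = d_i*a_i - m_i, d_{i+1} = (389 - m_{i+1}^2)/d_i, a_{i+1} = floor((a_0 + m_{i+1})/d_{i+1}):
  m_1 = 1*19 - 0 = 19, d_1 = (389 - 19^2)/1 = 28/1 = 28, a_1 = floor((19 + 19)/28) = 1.
  m_2 = 28*1 - 19 = 9, d_2 = (389 - 9^2)/28 = 308/28 = 11, a_2 = floor((19 + 9)/11) = 2.
  m_3 = 11*2 - 9 = 13, d_3 = (389 - 13^2)/11 = 220/11 = 20, a_3 = floor((19 + 13)/20) = 1.
  m_4 = 20*1 - 13 = 7, d_4 = (389 - 7^2)/20 = 340/20 = 17, a_4 = floor((19 + 7)/17) = 1.
  m_5 = 17*1 - 7 = 10, d_5 = (389 - 10^2)/17 = 289/17 = 17, a_5 = floor((19 + 10)/17) = 1.
  m_6 = 17*1 - 10 = 7, d_6 = (389 - 7^2)/17 = 340/17 = 20, a_6 = floor((19 + 7)/20) = 1.
  m_7 = 20*1 - 7 = 13, d_7 = (389 - 13^2)/20 = 220/20 = 11, a_7 = floor((19 + 13)/11) = 2.
  m_8 = 11*2 - 13 = 9, d_8 = (389 - 9^2)/11 = 308/11 = 28, a_8 = floor((19 + 9)/28) = 1.
  m_9 = 28*1 - 9 = 19, d_9 = (389 - 19^2)/28 = 28/28 = 1, a_9 = floor((19 + 19)/1) = 38.
  m_10 = 1*38 - 19 = 19, d_10 = (389 - 19^2)/1 = 28/1 = 28: (m_10, d_10) = (m_1, d_1) = (19, 28), so from here the quotients repeat a_1, ..., a_9; the period length is 9.
Hence the expansion of sqrt(389) is a_0 = 19 followed by the repeating block 1, 2, 1, 1, 1, 1, 2, 1, 38 (period 9).

[19; (1, 2, 1, 1, 1, 1, 2, 1, 38)]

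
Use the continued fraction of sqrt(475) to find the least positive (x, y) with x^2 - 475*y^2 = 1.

First expand sqrt(475) as a continued fraction. With x_i = (sqrt(475) + m_i)/d_i and (m_0, d_0) = (0, 1): a_0 = floor(sqrt(475)) = 21, since 21^2 = 441 <= 475 < 484 = 22^2.
Iterate m_{i+1} = d_i*a_i - m_i, d_{i+1} = (475 - m_{i+1}^2)/d_i, a_{i+1} = floor((a_0 + m_{i+1})/d_{i+1}):
  m_1 = 1*21 - 0 = 21, d_1 = (475 - 21^2)/1 = 34/1 = 34, a_1 = floor((21 + 21)/34) = 1.
  m_2 = 34*1 - 21 = 13, d_2 = (475 - 13^2)/34 = 306/34 = 9, a_2 = floor((21 + 13)/9) = 3.
  m_3 = 9*3 - 13 = 14, d_3 = (475 - 14^2)/9 = 279/9 = 31, a_3 = floor((21 + 14)/31) = 1.
  m_4 = 31*1 - 14 = 17, d_4 = (475 - 17^2)/31 = 186/31 = 6, a_4 = floor((21 + 17)/6) = 6.
  m_5 = 6*6 - 17 = 19, d_5 = (475 - 19^2)/6 = 114/6 = 19, a_5 = floor((21 + 19)/19) = 2.
  m_6 = 19*2 - 19 = 19, d_6 = (475 - 19^2)/19 = 114/19 = 6, a_6 = floor((21 + 19)/6) = 6.
  m_7 = 6*6 - 19 = 17, d_7 = (475 - 17^2)/6 = 186/6 = 31, a_7 = floor((21 + 17)/31) = 1.
  m_8 = 31*1 - 17 = 14, d_8 = (475 - 14^2)/31 = 279/31 = 9, a_8 = floor((21 + 14)/9) = 3.
  m_9 = 9*3 - 14 = 13, d_9 = (475 - 13^2)/9 = 306/9 = 34, a_9 = floor((21 + 13)/34) = 1.
  m_10 = 34*1 - 13 = 21, d_10 = (475 - 21^2)/34 = 34/34 = 1, a_10 = floor((21 + 21)/1) = 42.
  m_11 = 1*42 - 21 = 21, d_11 = (475 - 21^2)/1 = 34/1 = 34: (m_11, d_11) = (m_1, d_1) = (21, 34), so from here the quotients repeat a_1, ..., a_10; the period length is 10.
So sqrt(475) = [21; (1, 3, 1, 6, 2, 6, 1, 3, 1, 42)] with period length k = 10.
k is even, so the fundamental solution of x^2 - 475y^2 = 1 is (p_{k-1}, q_{k-1}) = (p_9, q_9); compute convergents through index 9.
Convergents (p_i = a_i*p_{i-1} + p_{i-2}, q_i = a_i*q_{i-1} + q_{i-2} with p_{-2}=0, p_{-1}=1, q_{-2}=1, q_{-1}=0):
  i=0: a_0=21, p_0 = 21*1 + 0 = 21, q_0 = 21*0 + 1 = 1.
  i=1: a_1=1, p_1 = 1*21 + 1 = 22, q_1 = 1*1 + 0 = 1.
  i=2: a_2=3, p_2 = 3*22 + 21 = 87, q_2 = 3*1 + 1 = 4.
  i=3: a_3=1, p_3 = 1*87 + 22 = 109, q_3 = 1*4 + 1 = 5.
  i=4: a_4=6, p_4 = 6*109 + 87 = 741, q_4 = 6*5 + 4 = 34.
  i=5: a_5=2, p_5 = 2*741 + 109 = 1591, q_5 = 2*34 + 5 = 73.
  i=6: a_6=6, p_6 = 6*1591 + 741 = 10287, q_6 = 6*73 + 34 = 472.
  i=7: a_7=1, p_7 = 1*10287 + 1591 = 11878, q_7 = 1*472 + 73 = 545.
  i=8: a_8=3, p_8 = 3*11878 + 10287 = 45921, q_8 = 3*545 + 472 = 2107.
  i=9: a_9=1, p_9 = 1*45921 + 11878 = 57799, q_9 = 1*2107 + 545 = 2652.
Check: 57799^2 - 475*2652^2 = 3340724401 - 3340724400 = 1, so (x, y) = (57799, 2652) solves the equation, and by the theorem it is the least positive solution.

(x, y) = (57799, 2652)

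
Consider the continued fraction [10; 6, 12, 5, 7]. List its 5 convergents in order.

Using the convergent recurrence p_i = a_i*p_{i-1} + p_{i-2}, q_i = a_i*q_{i-1} + q_{i-2} with p_{-2}=0, p_{-1}=1, q_{-2}=1, q_{-1}=0:
  i=0: a_0=10, p_0 = 10*1 + 0 = 10, q_0 = 10*0 + 1 = 1.
  i=1: a_1=6, p_1 = 6*10 + 1 = 61, q_1 = 6*1 + 0 = 6.
  i=2: a_2=12, p_2 = 12*61 + 10 = 742, q_2 = 12*6 + 1 = 73.
  i=3: a_3=5, p_3 = 5*742 + 61 = 3771, q_3 = 5*73 + 6 = 371.
  i=4: a_4=7, p_4 = 7*3771 + 742 = 27139, q_4 = 7*371 + 73 = 2670.

10/1, 61/6, 742/73, 3771/371, 27139/2670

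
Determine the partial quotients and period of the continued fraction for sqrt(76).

[8; (1, 2, 1, 1, 5, 4, 5, 1, 1, 2, 1, 16)]

Write x_i = (sqrt(76) + m_i)/d_i with (m_0, d_0) = (0, 1). a_0 = floor(sqrt(76)) = 8, since 8^2 = 64 <= 76 < 81 = 9^2.
Iterate m_{i+1} = d_i*a_i - m_i, d_{i+1} = (76 - m_{i+1}^2)/d_i, a_{i+1} = floor((a_0 + m_{i+1})/d_{i+1}):
  m_1 = 1*8 - 0 = 8, d_1 = (76 - 8^2)/1 = 12/1 = 12, a_1 = floor((8 + 8)/12) = 1.
  m_2 = 12*1 - 8 = 4, d_2 = (76 - 4^2)/12 = 60/12 = 5, a_2 = floor((8 + 4)/5) = 2.
  m_3 = 5*2 - 4 = 6, d_3 = (76 - 6^2)/5 = 40/5 = 8, a_3 = floor((8 + 6)/8) = 1.
  m_4 = 8*1 - 6 = 2, d_4 = (76 - 2^2)/8 = 72/8 = 9, a_4 = floor((8 + 2)/9) = 1.
  m_5 = 9*1 - 2 = 7, d_5 = (76 - 7^2)/9 = 27/9 = 3, a_5 = floor((8 + 7)/3) = 5.
  m_6 = 3*5 - 7 = 8, d_6 = (76 - 8^2)/3 = 12/3 = 4, a_6 = floor((8 + 8)/4) = 4.
  m_7 = 4*4 - 8 = 8, d_7 = (76 - 8^2)/4 = 12/4 = 3, a_7 = floor((8 + 8)/3) = 5.
  m_8 = 3*5 - 8 = 7, d_8 = (76 - 7^2)/3 = 27/3 = 9, a_8 = floor((8 + 7)/9) = 1.
  m_9 = 9*1 - 7 = 2, d_9 = (76 - 2^2)/9 = 72/9 = 8, a_9 = floor((8 + 2)/8) = 1.
  m_10 = 8*1 - 2 = 6, d_10 = (76 - 6^2)/8 = 40/8 = 5, a_10 = floor((8 + 6)/5) = 2.
  m_11 = 5*2 - 6 = 4, d_11 = (76 - 4^2)/5 = 60/5 = 12, a_11 = floor((8 + 4)/12) = 1.
  m_12 = 12*1 - 4 = 8, d_12 = (76 - 8^2)/12 = 12/12 = 1, a_12 = floor((8 + 8)/1) = 16.
  m_13 = 1*16 - 8 = 8, d_13 = (76 - 8^2)/1 = 12/1 = 12: (m_13, d_13) = (m_1, d_1) = (8, 12), so from here the quotients repeat a_1, ..., a_12; the period length is 12.
Hence the expansion of sqrt(76) is a_0 = 8 followed by the repeating block 1, 2, 1, 1, 5, 4, 5, 1, 1, 2, 1, 16 (period 12).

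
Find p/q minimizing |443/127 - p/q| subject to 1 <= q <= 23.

80/23

Expand x = 443/127 as a continued fraction with the Euclidean algorithm:
  443 = 3*127 + 62, so a_0 = 3.
  127 = 2*62 + 3, so a_1 = 2.
  62 = 20*3 + 2, so a_2 = 20.
  3 = 1*2 + 1, so a_3 = 1.
  2 = 2*1 + 0, so a_4 = 2.
so x = [3; 2, 20, 1, 2].
Convergents (p_i = a_i*p_{i-1} + p_{i-2}, q_i = a_i*q_{i-1} + q_{i-2} with p_{-2}=0, p_{-1}=1, q_{-2}=1, q_{-1}=0), until the denominator exceeds 23:
  i=0: a_0=3, p_0 = 3*1 + 0 = 3, q_0 = 3*0 + 1 = 1.
  i=1: a_1=2, p_1 = 2*3 + 1 = 7, q_1 = 2*1 + 0 = 2.
  i=2: a_2=20, p_2 = 20*7 + 3 = 143, q_2 = 20*2 + 1 = 41.
q_2 = 41 > 23, so the last convergent with denominator <= 23 is p_1/q_1 = 7/2.
The closest fraction with denominator <= 23 is either p_1/q_1 or the intermediate fraction (k*p_1 + p_0)/(k*q_1 + q_0) with the largest k >= 1 whose denominator stays <= 23; these approach x as k grows, and every other convergent or intermediate fraction in range is farther away.
Largest k: floor((23 - q_0)/q_1) = floor((23 - 1)/2) = 11.
That gives (11*7 + 3)/(11*2 + 1) = 80/23.
Compare the errors: |x - 7/2| = |443*2 - 7*127|/(127*2) = 3/254, and |x - 80/23| = |443*23 - 80*127|/(127*23) = 29/2921.
Cross-multiplying, 29*254 = 7366 < 8763 = 3*2921, so 29/2921 is smaller: the intermediate fraction 80/23 is closer to x than 7/2.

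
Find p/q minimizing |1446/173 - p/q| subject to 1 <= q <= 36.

Expand x = 1446/173 as a continued fraction with the Euclidean algorithm:
  1446 = 8*173 + 62, so a_0 = 8.
  173 = 2*62 + 49, so a_1 = 2.
  62 = 1*49 + 13, so a_2 = 1.
  49 = 3*13 + 10, so a_3 = 3.
  13 = 1*10 + 3, so a_4 = 1.
  10 = 3*3 + 1, so a_5 = 3.
  3 = 3*1 + 0, so a_6 = 3.
so x = [8; 2, 1, 3, 1, 3, 3].
Convergents (p_i = a_i*p_{i-1} + p_{i-2}, q_i = a_i*q_{i-1} + q_{i-2} with p_{-2}=0, p_{-1}=1, q_{-2}=1, q_{-1}=0), until the denominator exceeds 36:
  i=0: a_0=8, p_0 = 8*1 + 0 = 8, q_0 = 8*0 + 1 = 1.
  i=1: a_1=2, p_1 = 2*8 + 1 = 17, q_1 = 2*1 + 0 = 2.
  i=2: a_2=1, p_2 = 1*17 + 8 = 25, q_2 = 1*2 + 1 = 3.
  i=3: a_3=3, p_3 = 3*25 + 17 = 92, q_3 = 3*3 + 2 = 11.
  i=4: a_4=1, p_4 = 1*92 + 25 = 117, q_4 = 1*11 + 3 = 14.
  i=5: a_5=3, p_5 = 3*117 + 92 = 443, q_5 = 3*14 + 11 = 53.
q_5 = 53 > 36, so the last convergent with denominator <= 36 is p_4/q_4 = 117/14.
The closest fraction with denominator <= 36 is either p_4/q_4 or the intermediate fraction (k*p_4 + p_3)/(k*q_4 + q_3) with the largest k >= 1 whose denominator stays <= 36; these approach x as k grows, and every other convergent or intermediate fraction in range is farther away.
Largest k: floor((36 - q_3)/q_4) = floor((36 - 11)/14) = 1.
That gives (1*117 + 92)/(1*14 + 11) = 209/25.
Compare the errors: |x - 117/14| = |1446*14 - 117*173|/(173*14) = 3/2422, and |x - 209/25| = |1446*25 - 209*173|/(173*25) = 7/4325.
Cross-multiplying, 3*4325 = 12975 < 16954 = 7*2422, so 3/2422 is smaller: the convergent 117/14 is closer to x than 209/25.

117/14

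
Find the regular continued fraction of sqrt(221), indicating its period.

Write x_i = (sqrt(221) + m_i)/d_i with (m_0, d_0) = (0, 1). a_0 = floor(sqrt(221)) = 14, since 14^2 = 196 <= 221 < 225 = 15^2.
Iterate m_{i+1} = d_i*a_i - m_i, d_{i+1} = (221 - m_{i+1}^2)/d_i, a_{i+1} = floor((a_0 + m_{i+1})/d_{i+1}):
  m_1 = 1*14 - 0 = 14, d_1 = (221 - 14^2)/1 = 25/1 = 25, a_1 = floor((14 + 14)/25) = 1.
  m_2 = 25*1 - 14 = 11, d_2 = (221 - 11^2)/25 = 100/25 = 4, a_2 = floor((14 + 11)/4) = 6.
  m_3 = 4*6 - 11 = 13, d_3 = (221 - 13^2)/4 = 52/4 = 13, a_3 = floor((14 + 13)/13) = 2.
  m_4 = 13*2 - 13 = 13, d_4 = (221 - 13^2)/13 = 52/13 = 4, a_4 = floor((14 + 13)/4) = 6.
  m_5 = 4*6 - 13 = 11, d_5 = (221 - 11^2)/4 = 100/4 = 25, a_5 = floor((14 + 11)/25) = 1.
  m_6 = 25*1 - 11 = 14, d_6 = (221 - 14^2)/25 = 25/25 = 1, a_6 = floor((14 + 14)/1) = 28.
  m_7 = 1*28 - 14 = 14, d_7 = (221 - 14^2)/1 = 25/1 = 25: (m_7, d_7) = (m_1, d_1) = (14, 25), so from here the quotients repeat a_1, ..., a_6; the period length is 6.
Hence the expansion of sqrt(221) is a_0 = 14 followed by the repeating block 1, 6, 2, 6, 1, 28 (period 6).

[14; (1, 6, 2, 6, 1, 28)]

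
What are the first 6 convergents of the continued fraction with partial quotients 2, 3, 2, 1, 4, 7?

Using the convergent recurrence p_i = a_i*p_{i-1} + p_{i-2}, q_i = a_i*q_{i-1} + q_{i-2} with p_{-2}=0, p_{-1}=1, q_{-2}=1, q_{-1}=0:
  i=0: a_0=2, p_0 = 2*1 + 0 = 2, q_0 = 2*0 + 1 = 1.
  i=1: a_1=3, p_1 = 3*2 + 1 = 7, q_1 = 3*1 + 0 = 3.
  i=2: a_2=2, p_2 = 2*7 + 2 = 16, q_2 = 2*3 + 1 = 7.
  i=3: a_3=1, p_3 = 1*16 + 7 = 23, q_3 = 1*7 + 3 = 10.
  i=4: a_4=4, p_4 = 4*23 + 16 = 108, q_4 = 4*10 + 7 = 47.
  i=5: a_5=7, p_5 = 7*108 + 23 = 779, q_5 = 7*47 + 10 = 339.

2/1, 7/3, 16/7, 23/10, 108/47, 779/339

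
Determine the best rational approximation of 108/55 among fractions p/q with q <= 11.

Expand x = 108/55 as a continued fraction with the Euclidean algorithm:
  108 = 1*55 + 53, so a_0 = 1.
  55 = 1*53 + 2, so a_1 = 1.
  53 = 26*2 + 1, so a_2 = 26.
  2 = 2*1 + 0, so a_3 = 2.
so x = [1; 1, 26, 2].
Convergents (p_i = a_i*p_{i-1} + p_{i-2}, q_i = a_i*q_{i-1} + q_{i-2} with p_{-2}=0, p_{-1}=1, q_{-2}=1, q_{-1}=0), until the denominator exceeds 11:
  i=0: a_0=1, p_0 = 1*1 + 0 = 1, q_0 = 1*0 + 1 = 1.
  i=1: a_1=1, p_1 = 1*1 + 1 = 2, q_1 = 1*1 + 0 = 1.
  i=2: a_2=26, p_2 = 26*2 + 1 = 53, q_2 = 26*1 + 1 = 27.
q_2 = 27 > 11, so the last convergent with denominator <= 11 is p_1/q_1 = 2/1.
The closest fraction with denominator <= 11 is either p_1/q_1 or the intermediate fraction (k*p_1 + p_0)/(k*q_1 + q_0) with the largest k >= 1 whose denominator stays <= 11; these approach x as k grows, and every other convergent or intermediate fraction in range is farther away.
Largest k: floor((11 - q_0)/q_1) = floor((11 - 1)/1) = 10.
That gives (10*2 + 1)/(10*1 + 1) = 21/11.
Compare the errors: |x - 2/1| = |108*1 - 2*55|/(55*1) = 2/55, and |x - 21/11| = |108*11 - 21*55|/(55*11) = 33/605.
Cross-multiplying, 2*605 = 1210 < 1815 = 33*55, so 2/55 is smaller: the convergent 2/1 is closer to x than 21/11.

2/1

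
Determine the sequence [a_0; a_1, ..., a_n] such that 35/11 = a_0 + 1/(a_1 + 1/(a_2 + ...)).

[3; 5, 2]

Run the Euclidean algorithm on 35 and 11; the successive quotients are the partial quotients a_0, a_1, ... (each step inverts the fractional part left over by the previous one):
  35 = 3*11 + 2, so a_0 = 3.
  11 = 5*2 + 1, so a_1 = 5.
  2 = 2*1 + 0, so a_2 = 2.
The remainder reaches 0 after 3 divisions, so the expansion has 3 partial quotients, read off in order.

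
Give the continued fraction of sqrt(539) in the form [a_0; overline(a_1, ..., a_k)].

Write x_i = (sqrt(539) + m_i)/d_i with (m_0, d_0) = (0, 1). a_0 = floor(sqrt(539)) = 23, since 23^2 = 529 <= 539 < 576 = 24^2.
Iterate m_{i+1} = d_i*a_i - m_i, d_{i+1} = (539 - m_{i+1}^2)/d_i, a_{i+1} = floor((a_0 + m_{i+1})/d_{i+1}):
  m_1 = 1*23 - 0 = 23, d_1 = (539 - 23^2)/1 = 10/1 = 10, a_1 = floor((23 + 23)/10) = 4.
  m_2 = 10*4 - 23 = 17, d_2 = (539 - 17^2)/10 = 250/10 = 25, a_2 = floor((23 + 17)/25) = 1.
  m_3 = 25*1 - 17 = 8, d_3 = (539 - 8^2)/25 = 475/25 = 19, a_3 = floor((23 + 8)/19) = 1.
  m_4 = 19*1 - 8 = 11, d_4 = (539 - 11^2)/19 = 418/19 = 22, a_4 = floor((23 + 11)/22) = 1.
  m_5 = 22*1 - 11 = 11, d_5 = (539 - 11^2)/22 = 418/22 = 19, a_5 = floor((23 + 11)/19) = 1.
  m_6 = 19*1 - 11 = 8, d_6 = (539 - 8^2)/19 = 475/19 = 25, a_6 = floor((23 + 8)/25) = 1.
  m_7 = 25*1 - 8 = 17, d_7 = (539 - 17^2)/25 = 250/25 = 10, a_7 = floor((23 + 17)/10) = 4.
  m_8 = 10*4 - 17 = 23, d_8 = (539 - 23^2)/10 = 10/10 = 1, a_8 = floor((23 + 23)/1) = 46.
  m_9 = 1*46 - 23 = 23, d_9 = (539 - 23^2)/1 = 10/1 = 10: (m_9, d_9) = (m_1, d_1) = (23, 10), so from here the quotients repeat a_1, ..., a_8; the period length is 8.
Hence the expansion of sqrt(539) is a_0 = 23 followed by the repeating block 4, 1, 1, 1, 1, 1, 4, 46 (period 8).

[23; overline(4, 1, 1, 1, 1, 1, 4, 46)]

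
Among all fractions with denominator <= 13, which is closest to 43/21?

Expand x = 43/21 as a continued fraction with the Euclidean algorithm:
  43 = 2*21 + 1, so a_0 = 2.
  21 = 21*1 + 0, so a_1 = 21.
so x = [2; 21].
Convergents (p_i = a_i*p_{i-1} + p_{i-2}, q_i = a_i*q_{i-1} + q_{i-2} with p_{-2}=0, p_{-1}=1, q_{-2}=1, q_{-1}=0), until the denominator exceeds 13:
  i=0: a_0=2, p_0 = 2*1 + 0 = 2, q_0 = 2*0 + 1 = 1.
  i=1: a_1=21, p_1 = 21*2 + 1 = 43, q_1 = 21*1 + 0 = 21.
q_1 = 21 > 13, so the last convergent with denominator <= 13 is p_0/q_0 = 2/1.
The closest fraction with denominator <= 13 is either p_0/q_0 or the intermediate fraction (k*p_0 + p_{-1})/(k*q_0 + q_{-1}) with the largest k >= 1 whose denominator stays <= 13; these approach x as k grows, and every other convergent or intermediate fraction in range is farther away.
Largest k: floor((13 - q_{-1})/q_0) = floor((13 - 0)/1) = 13 (using the seeds p_{-1} = 1, q_{-1} = 0).
That gives (13*2 + 1)/(13*1 + 0) = 27/13.
Compare the errors: |x - 2/1| = |43*1 - 2*21|/(21*1) = 1/21, and |x - 27/13| = |43*13 - 27*21|/(21*13) = 8/273.
Cross-multiplying, 8*21 = 168 < 273 = 1*273, so 8/273 is smaller: the intermediate fraction 27/13 is closer to x than 2/1.

27/13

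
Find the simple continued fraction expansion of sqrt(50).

[7; (14)]

Write x_i = (sqrt(50) + m_i)/d_i with (m_0, d_0) = (0, 1). a_0 = floor(sqrt(50)) = 7, since 7^2 = 49 <= 50 < 64 = 8^2.
Iterate m_{i+1} = d_i*a_i - m_i, d_{i+1} = (50 - m_{i+1}^2)/d_i, a_{i+1} = floor((a_0 + m_{i+1})/d_{i+1}):
  m_1 = 1*7 - 0 = 7, d_1 = (50 - 7^2)/1 = 1/1 = 1, a_1 = floor((7 + 7)/1) = 14.
  m_2 = 1*14 - 7 = 7, d_2 = (50 - 7^2)/1 = 1/1 = 1: (m_2, d_2) = (m_1, d_1) = (7, 1), so from here the quotient a_1 repeats; the period length is 1.
Hence the expansion of sqrt(50) is a_0 = 7 followed by the repeating block 14 (period 1).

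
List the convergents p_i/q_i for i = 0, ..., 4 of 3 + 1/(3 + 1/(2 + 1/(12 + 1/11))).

3/1, 10/3, 23/7, 286/87, 3169/964

Using the convergent recurrence p_i = a_i*p_{i-1} + p_{i-2}, q_i = a_i*q_{i-1} + q_{i-2} with p_{-2}=0, p_{-1}=1, q_{-2}=1, q_{-1}=0:
  i=0: a_0=3, p_0 = 3*1 + 0 = 3, q_0 = 3*0 + 1 = 1.
  i=1: a_1=3, p_1 = 3*3 + 1 = 10, q_1 = 3*1 + 0 = 3.
  i=2: a_2=2, p_2 = 2*10 + 3 = 23, q_2 = 2*3 + 1 = 7.
  i=3: a_3=12, p_3 = 12*23 + 10 = 286, q_3 = 12*7 + 3 = 87.
  i=4: a_4=11, p_4 = 11*286 + 23 = 3169, q_4 = 11*87 + 7 = 964.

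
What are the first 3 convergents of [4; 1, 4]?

Using the convergent recurrence p_i = a_i*p_{i-1} + p_{i-2}, q_i = a_i*q_{i-1} + q_{i-2} with p_{-2}=0, p_{-1}=1, q_{-2}=1, q_{-1}=0:
  i=0: a_0=4, p_0 = 4*1 + 0 = 4, q_0 = 4*0 + 1 = 1.
  i=1: a_1=1, p_1 = 1*4 + 1 = 5, q_1 = 1*1 + 0 = 1.
  i=2: a_2=4, p_2 = 4*5 + 4 = 24, q_2 = 4*1 + 1 = 5.

4/1, 5/1, 24/5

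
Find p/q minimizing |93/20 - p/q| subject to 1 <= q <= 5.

14/3

Expand x = 93/20 as a continued fraction with the Euclidean algorithm:
  93 = 4*20 + 13, so a_0 = 4.
  20 = 1*13 + 7, so a_1 = 1.
  13 = 1*7 + 6, so a_2 = 1.
  7 = 1*6 + 1, so a_3 = 1.
  6 = 6*1 + 0, so a_4 = 6.
so x = [4; 1, 1, 1, 6].
Convergents (p_i = a_i*p_{i-1} + p_{i-2}, q_i = a_i*q_{i-1} + q_{i-2} with p_{-2}=0, p_{-1}=1, q_{-2}=1, q_{-1}=0), until the denominator exceeds 5:
  i=0: a_0=4, p_0 = 4*1 + 0 = 4, q_0 = 4*0 + 1 = 1.
  i=1: a_1=1, p_1 = 1*4 + 1 = 5, q_1 = 1*1 + 0 = 1.
  i=2: a_2=1, p_2 = 1*5 + 4 = 9, q_2 = 1*1 + 1 = 2.
  i=3: a_3=1, p_3 = 1*9 + 5 = 14, q_3 = 1*2 + 1 = 3.
  i=4: a_4=6, p_4 = 6*14 + 9 = 93, q_4 = 6*3 + 2 = 20.
q_4 = 20 > 5, so the last convergent with denominator <= 5 is p_3/q_3 = 14/3.
The closest fraction with denominator <= 5 is either p_3/q_3 or the intermediate fraction (k*p_3 + p_2)/(k*q_3 + q_2) with the largest k >= 1 whose denominator stays <= 5; these approach x as k grows, and every other convergent or intermediate fraction in range is farther away.
Largest k: floor((5 - q_2)/q_3) = floor((5 - 2)/3) = 1.
That gives (1*14 + 9)/(1*3 + 2) = 23/5.
Compare the errors: |x - 14/3| = |93*3 - 14*20|/(20*3) = 1/60, and |x - 23/5| = |93*5 - 23*20|/(20*5) = 5/100.
Cross-multiplying, 1*100 = 100 < 300 = 5*60, so 1/60 is smaller: the convergent 14/3 is closer to x than 23/5.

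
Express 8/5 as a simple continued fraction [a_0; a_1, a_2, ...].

[1; 1, 1, 2]

Run the Euclidean algorithm on 8 and 5; the successive quotients are the partial quotients a_0, a_1, ... (each step inverts the fractional part left over by the previous one):
  8 = 1*5 + 3, so a_0 = 1.
  5 = 1*3 + 2, so a_1 = 1.
  3 = 1*2 + 1, so a_2 = 1.
  2 = 2*1 + 0, so a_3 = 2.
The remainder reaches 0 after 4 divisions, so the expansion has 4 partial quotients, read off in order.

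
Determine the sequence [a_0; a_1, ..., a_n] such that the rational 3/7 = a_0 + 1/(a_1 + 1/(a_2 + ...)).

[0; 2, 3]

Run the Euclidean algorithm on 3 and 7; the successive quotients are the partial quotients a_0, a_1, ... (each step inverts the fractional part left over by the previous one):
  3 = 0*7 + 3, so a_0 = 0.
  7 = 2*3 + 1, so a_1 = 2.
  3 = 3*1 + 0, so a_2 = 3.
The remainder reaches 0 after 3 divisions, so the expansion has 3 partial quotients, read off in order.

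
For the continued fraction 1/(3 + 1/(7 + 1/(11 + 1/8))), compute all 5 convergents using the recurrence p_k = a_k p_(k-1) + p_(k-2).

0/1, 1/3, 7/22, 78/245, 631/1982

Using the convergent recurrence p_i = a_i*p_{i-1} + p_{i-2}, q_i = a_i*q_{i-1} + q_{i-2} with p_{-2}=0, p_{-1}=1, q_{-2}=1, q_{-1}=0:
  i=0: a_0=0, p_0 = 0*1 + 0 = 0, q_0 = 0*0 + 1 = 1.
  i=1: a_1=3, p_1 = 3*0 + 1 = 1, q_1 = 3*1 + 0 = 3.
  i=2: a_2=7, p_2 = 7*1 + 0 = 7, q_2 = 7*3 + 1 = 22.
  i=3: a_3=11, p_3 = 11*7 + 1 = 78, q_3 = 11*22 + 3 = 245.
  i=4: a_4=8, p_4 = 8*78 + 7 = 631, q_4 = 8*245 + 22 = 1982.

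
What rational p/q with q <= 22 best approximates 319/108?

Expand x = 319/108 as a continued fraction with the Euclidean algorithm:
  319 = 2*108 + 103, so a_0 = 2.
  108 = 1*103 + 5, so a_1 = 1.
  103 = 20*5 + 3, so a_2 = 20.
  5 = 1*3 + 2, so a_3 = 1.
  3 = 1*2 + 1, so a_4 = 1.
  2 = 2*1 + 0, so a_5 = 2.
so x = [2; 1, 20, 1, 1, 2].
Convergents (p_i = a_i*p_{i-1} + p_{i-2}, q_i = a_i*q_{i-1} + q_{i-2} with p_{-2}=0, p_{-1}=1, q_{-2}=1, q_{-1}=0), until the denominator exceeds 22:
  i=0: a_0=2, p_0 = 2*1 + 0 = 2, q_0 = 2*0 + 1 = 1.
  i=1: a_1=1, p_1 = 1*2 + 1 = 3, q_1 = 1*1 + 0 = 1.
  i=2: a_2=20, p_2 = 20*3 + 2 = 62, q_2 = 20*1 + 1 = 21.
  i=3: a_3=1, p_3 = 1*62 + 3 = 65, q_3 = 1*21 + 1 = 22.
  i=4: a_4=1, p_4 = 1*65 + 62 = 127, q_4 = 1*22 + 21 = 43.
q_4 = 43 > 22, so the last convergent with denominator <= 22 is p_3/q_3 = 65/22.
The closest fraction with denominator <= 22 is either p_3/q_3 or the intermediate fraction (k*p_3 + p_2)/(k*q_3 + q_2) with the largest k >= 1 whose denominator stays <= 22; these approach x as k grows, and every other convergent or intermediate fraction in range is farther away.
Largest k: floor((22 - q_2)/q_3) = floor((22 - 21)/22) = 0.
Since k = 0, no intermediate fraction beyond p_3/q_3 has denominator <= 22, so the convergent 65/22 is the closest (its error is |319*22 - 65*108|/(108*22) = 2/2376).

65/22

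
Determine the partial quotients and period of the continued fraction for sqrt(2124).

Write x_i = (sqrt(2124) + m_i)/d_i with (m_0, d_0) = (0, 1). a_0 = floor(sqrt(2124)) = 46, since 46^2 = 2116 <= 2124 < 2209 = 47^2.
Iterate m_{i+1} = d_i*a_i - m_i, d_{i+1} = (2124 - m_{i+1}^2)/d_i, a_{i+1} = floor((a_0 + m_{i+1})/d_{i+1}):
  m_1 = 1*46 - 0 = 46, d_1 = (2124 - 46^2)/1 = 8/1 = 8, a_1 = floor((46 + 46)/8) = 11.
  m_2 = 8*11 - 46 = 42, d_2 = (2124 - 42^2)/8 = 360/8 = 45, a_2 = floor((46 + 42)/45) = 1.
  m_3 = 45*1 - 42 = 3, d_3 = (2124 - 3^2)/45 = 2115/45 = 47, a_3 = floor((46 + 3)/47) = 1.
  m_4 = 47*1 - 3 = 44, d_4 = (2124 - 44^2)/47 = 188/47 = 4, a_4 = floor((46 + 44)/4) = 22.
  m_5 = 4*22 - 44 = 44, d_5 = (2124 - 44^2)/4 = 188/4 = 47, a_5 = floor((46 + 44)/47) = 1.
  m_6 = 47*1 - 44 = 3, d_6 = (2124 - 3^2)/47 = 2115/47 = 45, a_6 = floor((46 + 3)/45) = 1.
  m_7 = 45*1 - 3 = 42, d_7 = (2124 - 42^2)/45 = 360/45 = 8, a_7 = floor((46 + 42)/8) = 11.
  m_8 = 8*11 - 42 = 46, d_8 = (2124 - 46^2)/8 = 8/8 = 1, a_8 = floor((46 + 46)/1) = 92.
  m_9 = 1*92 - 46 = 46, d_9 = (2124 - 46^2)/1 = 8/1 = 8: (m_9, d_9) = (m_1, d_1) = (46, 8), so from here the quotients repeat a_1, ..., a_8; the period length is 8.
Hence the expansion of sqrt(2124) is a_0 = 46 followed by the repeating block 11, 1, 1, 22, 1, 1, 11, 92 (period 8).

[46; (11, 1, 1, 22, 1, 1, 11, 92)]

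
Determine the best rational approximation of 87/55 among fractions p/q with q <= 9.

Expand x = 87/55 as a continued fraction with the Euclidean algorithm:
  87 = 1*55 + 32, so a_0 = 1.
  55 = 1*32 + 23, so a_1 = 1.
  32 = 1*23 + 9, so a_2 = 1.
  23 = 2*9 + 5, so a_3 = 2.
  9 = 1*5 + 4, so a_4 = 1.
  5 = 1*4 + 1, so a_5 = 1.
  4 = 4*1 + 0, so a_6 = 4.
so x = [1; 1, 1, 2, 1, 1, 4].
Convergents (p_i = a_i*p_{i-1} + p_{i-2}, q_i = a_i*q_{i-1} + q_{i-2} with p_{-2}=0, p_{-1}=1, q_{-2}=1, q_{-1}=0), until the denominator exceeds 9:
  i=0: a_0=1, p_0 = 1*1 + 0 = 1, q_0 = 1*0 + 1 = 1.
  i=1: a_1=1, p_1 = 1*1 + 1 = 2, q_1 = 1*1 + 0 = 1.
  i=2: a_2=1, p_2 = 1*2 + 1 = 3, q_2 = 1*1 + 1 = 2.
  i=3: a_3=2, p_3 = 2*3 + 2 = 8, q_3 = 2*2 + 1 = 5.
  i=4: a_4=1, p_4 = 1*8 + 3 = 11, q_4 = 1*5 + 2 = 7.
  i=5: a_5=1, p_5 = 1*11 + 8 = 19, q_5 = 1*7 + 5 = 12.
q_5 = 12 > 9, so the last convergent with denominator <= 9 is p_4/q_4 = 11/7.
The closest fraction with denominator <= 9 is either p_4/q_4 or the intermediate fraction (k*p_4 + p_3)/(k*q_4 + q_3) with the largest k >= 1 whose denominator stays <= 9; these approach x as k grows, and every other convergent or intermediate fraction in range is farther away.
Largest k: floor((9 - q_3)/q_4) = floor((9 - 5)/7) = 0.
Since k = 0, no intermediate fraction beyond p_4/q_4 has denominator <= 9, so the convergent 11/7 is the closest (its error is |87*7 - 11*55|/(55*7) = 4/385).

11/7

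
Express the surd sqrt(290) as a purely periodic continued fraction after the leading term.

Write x_i = (sqrt(290) + m_i)/d_i with (m_0, d_0) = (0, 1). a_0 = floor(sqrt(290)) = 17, since 17^2 = 289 <= 290 < 324 = 18^2.
Iterate m_{i+1} = d_i*a_i - m_i, d_{i+1} = (290 - m_{i+1}^2)/d_i, a_{i+1} = floor((a_0 + m_{i+1})/d_{i+1}):
  m_1 = 1*17 - 0 = 17, d_1 = (290 - 17^2)/1 = 1/1 = 1, a_1 = floor((17 + 17)/1) = 34.
  m_2 = 1*34 - 17 = 17, d_2 = (290 - 17^2)/1 = 1/1 = 1: (m_2, d_2) = (m_1, d_1) = (17, 1), so from here the quotient a_1 repeats; the period length is 1.
Hence the expansion of sqrt(290) is a_0 = 17 followed by the repeating block 34 (period 1).

[17; (34)]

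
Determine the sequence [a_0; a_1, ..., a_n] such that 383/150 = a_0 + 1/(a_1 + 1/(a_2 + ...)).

[2; 1, 1, 4, 5, 3]

Run the Euclidean algorithm on 383 and 150; the successive quotients are the partial quotients a_0, a_1, ... (each step inverts the fractional part left over by the previous one):
  383 = 2*150 + 83, so a_0 = 2.
  150 = 1*83 + 67, so a_1 = 1.
  83 = 1*67 + 16, so a_2 = 1.
  67 = 4*16 + 3, so a_3 = 4.
  16 = 5*3 + 1, so a_4 = 5.
  3 = 3*1 + 0, so a_5 = 3.
The remainder reaches 0 after 6 divisions, so the expansion has 6 partial quotients, read off in order.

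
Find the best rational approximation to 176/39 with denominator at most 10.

9/2

Expand x = 176/39 as a continued fraction with the Euclidean algorithm:
  176 = 4*39 + 20, so a_0 = 4.
  39 = 1*20 + 19, so a_1 = 1.
  20 = 1*19 + 1, so a_2 = 1.
  19 = 19*1 + 0, so a_3 = 19.
so x = [4; 1, 1, 19].
Convergents (p_i = a_i*p_{i-1} + p_{i-2}, q_i = a_i*q_{i-1} + q_{i-2} with p_{-2}=0, p_{-1}=1, q_{-2}=1, q_{-1}=0), until the denominator exceeds 10:
  i=0: a_0=4, p_0 = 4*1 + 0 = 4, q_0 = 4*0 + 1 = 1.
  i=1: a_1=1, p_1 = 1*4 + 1 = 5, q_1 = 1*1 + 0 = 1.
  i=2: a_2=1, p_2 = 1*5 + 4 = 9, q_2 = 1*1 + 1 = 2.
  i=3: a_3=19, p_3 = 19*9 + 5 = 176, q_3 = 19*2 + 1 = 39.
q_3 = 39 > 10, so the last convergent with denominator <= 10 is p_2/q_2 = 9/2.
The closest fraction with denominator <= 10 is either p_2/q_2 or the intermediate fraction (k*p_2 + p_1)/(k*q_2 + q_1) with the largest k >= 1 whose denominator stays <= 10; these approach x as k grows, and every other convergent or intermediate fraction in range is farther away.
Largest k: floor((10 - q_1)/q_2) = floor((10 - 1)/2) = 4.
That gives (4*9 + 5)/(4*2 + 1) = 41/9.
Compare the errors: |x - 9/2| = |176*2 - 9*39|/(39*2) = 1/78, and |x - 41/9| = |176*9 - 41*39|/(39*9) = 15/351.
Cross-multiplying, 1*351 = 351 < 1170 = 15*78, so 1/78 is smaller: the convergent 9/2 is closer to x than 41/9.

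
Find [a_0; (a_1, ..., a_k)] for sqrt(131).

[11; (2, 4, 11, 4, 2, 22)]

Write x_i = (sqrt(131) + m_i)/d_i with (m_0, d_0) = (0, 1). a_0 = floor(sqrt(131)) = 11, since 11^2 = 121 <= 131 < 144 = 12^2.
Iterate m_{i+1} = d_i*a_i - m_i, d_{i+1} = (131 - m_{i+1}^2)/d_i, a_{i+1} = floor((a_0 + m_{i+1})/d_{i+1}):
  m_1 = 1*11 - 0 = 11, d_1 = (131 - 11^2)/1 = 10/1 = 10, a_1 = floor((11 + 11)/10) = 2.
  m_2 = 10*2 - 11 = 9, d_2 = (131 - 9^2)/10 = 50/10 = 5, a_2 = floor((11 + 9)/5) = 4.
  m_3 = 5*4 - 9 = 11, d_3 = (131 - 11^2)/5 = 10/5 = 2, a_3 = floor((11 + 11)/2) = 11.
  m_4 = 2*11 - 11 = 11, d_4 = (131 - 11^2)/2 = 10/2 = 5, a_4 = floor((11 + 11)/5) = 4.
  m_5 = 5*4 - 11 = 9, d_5 = (131 - 9^2)/5 = 50/5 = 10, a_5 = floor((11 + 9)/10) = 2.
  m_6 = 10*2 - 9 = 11, d_6 = (131 - 11^2)/10 = 10/10 = 1, a_6 = floor((11 + 11)/1) = 22.
  m_7 = 1*22 - 11 = 11, d_7 = (131 - 11^2)/1 = 10/1 = 10: (m_7, d_7) = (m_1, d_1) = (11, 10), so from here the quotients repeat a_1, ..., a_6; the period length is 6.
Hence the expansion of sqrt(131) is a_0 = 11 followed by the repeating block 2, 4, 11, 4, 2, 22 (period 6).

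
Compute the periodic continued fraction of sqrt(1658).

Write x_i = (sqrt(1658) + m_i)/d_i with (m_0, d_0) = (0, 1). a_0 = floor(sqrt(1658)) = 40, since 40^2 = 1600 <= 1658 < 1681 = 41^2.
Iterate m_{i+1} = d_i*a_i - m_i, d_{i+1} = (1658 - m_{i+1}^2)/d_i, a_{i+1} = floor((a_0 + m_{i+1})/d_{i+1}):
  m_1 = 1*40 - 0 = 40, d_1 = (1658 - 40^2)/1 = 58/1 = 58, a_1 = floor((40 + 40)/58) = 1.
  m_2 = 58*1 - 40 = 18, d_2 = (1658 - 18^2)/58 = 1334/58 = 23, a_2 = floor((40 + 18)/23) = 2.
  m_3 = 23*2 - 18 = 28, d_3 = (1658 - 28^2)/23 = 874/23 = 38, a_3 = floor((40 + 28)/38) = 1.
  m_4 = 38*1 - 28 = 10, d_4 = (1658 - 10^2)/38 = 1558/38 = 41, a_4 = floor((40 + 10)/41) = 1.
  m_5 = 41*1 - 10 = 31, d_5 = (1658 - 31^2)/41 = 697/41 = 17, a_5 = floor((40 + 31)/17) = 4.
  m_6 = 17*4 - 31 = 37, d_6 = (1658 - 37^2)/17 = 289/17 = 17, a_6 = floor((40 + 37)/17) = 4.
  m_7 = 17*4 - 37 = 31, d_7 = (1658 - 31^2)/17 = 697/17 = 41, a_7 = floor((40 + 31)/41) = 1.
  m_8 = 41*1 - 31 = 10, d_8 = (1658 - 10^2)/41 = 1558/41 = 38, a_8 = floor((40 + 10)/38) = 1.
  m_9 = 38*1 - 10 = 28, d_9 = (1658 - 28^2)/38 = 874/38 = 23, a_9 = floor((40 + 28)/23) = 2.
  m_10 = 23*2 - 28 = 18, d_10 = (1658 - 18^2)/23 = 1334/23 = 58, a_10 = floor((40 + 18)/58) = 1.
  m_11 = 58*1 - 18 = 40, d_11 = (1658 - 40^2)/58 = 58/58 = 1, a_11 = floor((40 + 40)/1) = 80.
  m_12 = 1*80 - 40 = 40, d_12 = (1658 - 40^2)/1 = 58/1 = 58: (m_12, d_12) = (m_1, d_1) = (40, 58), so from here the quotients repeat a_1, ..., a_11; the period length is 11.
Hence the expansion of sqrt(1658) is a_0 = 40 followed by the repeating block 1, 2, 1, 1, 4, 4, 1, 1, 2, 1, 80 (period 11).

[40; (1, 2, 1, 1, 4, 4, 1, 1, 2, 1, 80)]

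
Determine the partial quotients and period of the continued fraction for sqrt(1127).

Write x_i = (sqrt(1127) + m_i)/d_i with (m_0, d_0) = (0, 1). a_0 = floor(sqrt(1127)) = 33, since 33^2 = 1089 <= 1127 < 1156 = 34^2.
Iterate m_{i+1} = d_i*a_i - m_i, d_{i+1} = (1127 - m_{i+1}^2)/d_i, a_{i+1} = floor((a_0 + m_{i+1})/d_{i+1}):
  m_1 = 1*33 - 0 = 33, d_1 = (1127 - 33^2)/1 = 38/1 = 38, a_1 = floor((33 + 33)/38) = 1.
  m_2 = 38*1 - 33 = 5, d_2 = (1127 - 5^2)/38 = 1102/38 = 29, a_2 = floor((33 + 5)/29) = 1.
  m_3 = 29*1 - 5 = 24, d_3 = (1127 - 24^2)/29 = 551/29 = 19, a_3 = floor((33 + 24)/19) = 3.
  m_4 = 19*3 - 24 = 33, d_4 = (1127 - 33^2)/19 = 38/19 = 2, a_4 = floor((33 + 33)/2) = 33.
  m_5 = 2*33 - 33 = 33, d_5 = (1127 - 33^2)/2 = 38/2 = 19, a_5 = floor((33 + 33)/19) = 3.
  m_6 = 19*3 - 33 = 24, d_6 = (1127 - 24^2)/19 = 551/19 = 29, a_6 = floor((33 + 24)/29) = 1.
  m_7 = 29*1 - 24 = 5, d_7 = (1127 - 5^2)/29 = 1102/29 = 38, a_7 = floor((33 + 5)/38) = 1.
  m_8 = 38*1 - 5 = 33, d_8 = (1127 - 33^2)/38 = 38/38 = 1, a_8 = floor((33 + 33)/1) = 66.
  m_9 = 1*66 - 33 = 33, d_9 = (1127 - 33^2)/1 = 38/1 = 38: (m_9, d_9) = (m_1, d_1) = (33, 38), so from here the quotients repeat a_1, ..., a_8; the period length is 8.
Hence the expansion of sqrt(1127) is a_0 = 33 followed by the repeating block 1, 1, 3, 33, 3, 1, 1, 66 (period 8).

[33; (1, 1, 3, 33, 3, 1, 1, 66)]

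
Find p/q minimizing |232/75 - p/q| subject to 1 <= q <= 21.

Expand x = 232/75 as a continued fraction with the Euclidean algorithm:
  232 = 3*75 + 7, so a_0 = 3.
  75 = 10*7 + 5, so a_1 = 10.
  7 = 1*5 + 2, so a_2 = 1.
  5 = 2*2 + 1, so a_3 = 2.
  2 = 2*1 + 0, so a_4 = 2.
so x = [3; 10, 1, 2, 2].
Convergents (p_i = a_i*p_{i-1} + p_{i-2}, q_i = a_i*q_{i-1} + q_{i-2} with p_{-2}=0, p_{-1}=1, q_{-2}=1, q_{-1}=0), until the denominator exceeds 21:
  i=0: a_0=3, p_0 = 3*1 + 0 = 3, q_0 = 3*0 + 1 = 1.
  i=1: a_1=10, p_1 = 10*3 + 1 = 31, q_1 = 10*1 + 0 = 10.
  i=2: a_2=1, p_2 = 1*31 + 3 = 34, q_2 = 1*10 + 1 = 11.
  i=3: a_3=2, p_3 = 2*34 + 31 = 99, q_3 = 2*11 + 10 = 32.
q_3 = 32 > 21, so the last convergent with denominator <= 21 is p_2/q_2 = 34/11.
The closest fraction with denominator <= 21 is either p_2/q_2 or the intermediate fraction (k*p_2 + p_1)/(k*q_2 + q_1) with the largest k >= 1 whose denominator stays <= 21; these approach x as k grows, and every other convergent or intermediate fraction in range is farther away.
Largest k: floor((21 - q_1)/q_2) = floor((21 - 10)/11) = 1.
That gives (1*34 + 31)/(1*11 + 10) = 65/21.
Compare the errors: |x - 34/11| = |232*11 - 34*75|/(75*11) = 2/825, and |x - 65/21| = |232*21 - 65*75|/(75*21) = 3/1575.
Cross-multiplying, 3*825 = 2475 < 3150 = 2*1575, so 3/1575 is smaller: the intermediate fraction 65/21 is closer to x than 34/11.

65/21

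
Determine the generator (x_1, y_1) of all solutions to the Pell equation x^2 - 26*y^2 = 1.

(x, y) = (51, 10)

First expand sqrt(26) as a continued fraction. With x_i = (sqrt(26) + m_i)/d_i and (m_0, d_0) = (0, 1): a_0 = floor(sqrt(26)) = 5, since 5^2 = 25 <= 26 < 36 = 6^2.
Iterate m_{i+1} = d_i*a_i - m_i, d_{i+1} = (26 - m_{i+1}^2)/d_i, a_{i+1} = floor((a_0 + m_{i+1})/d_{i+1}):
  m_1 = 1*5 - 0 = 5, d_1 = (26 - 5^2)/1 = 1/1 = 1, a_1 = floor((5 + 5)/1) = 10.
  m_2 = 1*10 - 5 = 5, d_2 = (26 - 5^2)/1 = 1/1 = 1: (m_2, d_2) = (m_1, d_1) = (5, 1), so from here the quotient a_1 repeats; the period length is 1.
So sqrt(26) = [5; (10)] with period length k = 1.
k is odd, so (p_{k-1}, q_{k-1}) only solves x^2 - 26y^2 = -1 and the fundamental solution of x^2 - 26y^2 = 1 is (p_{2k-1}, q_{2k-1}) = (p_1, q_1); compute convergents through index 1, running through the period twice.
Convergents (p_i = a_i*p_{i-1} + p_{i-2}, q_i = a_i*q_{i-1} + q_{i-2} with p_{-2}=0, p_{-1}=1, q_{-2}=1, q_{-1}=0):
  i=0: a_0=5, p_0 = 5*1 + 0 = 5, q_0 = 5*0 + 1 = 1.
  i=1: a_1=10, p_1 = 10*5 + 1 = 51, q_1 = 10*1 + 0 = 10.
Indeed p_0^2 - 26*q_0^2 = 25 - 26 = -1, not +1.
Check: 51^2 - 26*10^2 = 2601 - 2600 = 1, so (x, y) = (51, 10) solves the equation, and by the theorem it is the least positive solution.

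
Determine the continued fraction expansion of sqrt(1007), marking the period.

Write x_i = (sqrt(1007) + m_i)/d_i with (m_0, d_0) = (0, 1). a_0 = floor(sqrt(1007)) = 31, since 31^2 = 961 <= 1007 < 1024 = 32^2.
Iterate m_{i+1} = d_i*a_i - m_i, d_{i+1} = (1007 - m_{i+1}^2)/d_i, a_{i+1} = floor((a_0 + m_{i+1})/d_{i+1}):
  m_1 = 1*31 - 0 = 31, d_1 = (1007 - 31^2)/1 = 46/1 = 46, a_1 = floor((31 + 31)/46) = 1.
  m_2 = 46*1 - 31 = 15, d_2 = (1007 - 15^2)/46 = 782/46 = 17, a_2 = floor((31 + 15)/17) = 2.
  m_3 = 17*2 - 15 = 19, d_3 = (1007 - 19^2)/17 = 646/17 = 38, a_3 = floor((31 + 19)/38) = 1.
  m_4 = 38*1 - 19 = 19, d_4 = (1007 - 19^2)/38 = 646/38 = 17, a_4 = floor((31 + 19)/17) = 2.
  m_5 = 17*2 - 19 = 15, d_5 = (1007 - 15^2)/17 = 782/17 = 46, a_5 = floor((31 + 15)/46) = 1.
  m_6 = 46*1 - 15 = 31, d_6 = (1007 - 31^2)/46 = 46/46 = 1, a_6 = floor((31 + 31)/1) = 62.
  m_7 = 1*62 - 31 = 31, d_7 = (1007 - 31^2)/1 = 46/1 = 46: (m_7, d_7) = (m_1, d_1) = (31, 46), so from here the quotients repeat a_1, ..., a_6; the period length is 6.
Hence the expansion of sqrt(1007) is a_0 = 31 followed by the repeating block 1, 2, 1, 2, 1, 62 (period 6).

[31; (1, 2, 1, 2, 1, 62)]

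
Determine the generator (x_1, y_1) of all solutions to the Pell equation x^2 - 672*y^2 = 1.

(x, y) = (337, 13)

First expand sqrt(672) as a continued fraction. With x_i = (sqrt(672) + m_i)/d_i and (m_0, d_0) = (0, 1): a_0 = floor(sqrt(672)) = 25, since 25^2 = 625 <= 672 < 676 = 26^2.
Iterate m_{i+1} = d_i*a_i - m_i, d_{i+1} = (672 - m_{i+1}^2)/d_i, a_{i+1} = floor((a_0 + m_{i+1})/d_{i+1}):
  m_1 = 1*25 - 0 = 25, d_1 = (672 - 25^2)/1 = 47/1 = 47, a_1 = floor((25 + 25)/47) = 1.
  m_2 = 47*1 - 25 = 22, d_2 = (672 - 22^2)/47 = 188/47 = 4, a_2 = floor((25 + 22)/4) = 11.
  m_3 = 4*11 - 22 = 22, d_3 = (672 - 22^2)/4 = 188/4 = 47, a_3 = floor((25 + 22)/47) = 1.
  m_4 = 47*1 - 22 = 25, d_4 = (672 - 25^2)/47 = 47/47 = 1, a_4 = floor((25 + 25)/1) = 50.
  m_5 = 1*50 - 25 = 25, d_5 = (672 - 25^2)/1 = 47/1 = 47: (m_5, d_5) = (m_1, d_1) = (25, 47), so from here the quotients repeat a_1, ..., a_4; the period length is 4.
So sqrt(672) = [25; (1, 11, 1, 50)] with period length k = 4.
k is even, so the fundamental solution of x^2 - 672y^2 = 1 is (p_{k-1}, q_{k-1}) = (p_3, q_3); compute convergents through index 3.
Convergents (p_i = a_i*p_{i-1} + p_{i-2}, q_i = a_i*q_{i-1} + q_{i-2} with p_{-2}=0, p_{-1}=1, q_{-2}=1, q_{-1}=0):
  i=0: a_0=25, p_0 = 25*1 + 0 = 25, q_0 = 25*0 + 1 = 1.
  i=1: a_1=1, p_1 = 1*25 + 1 = 26, q_1 = 1*1 + 0 = 1.
  i=2: a_2=11, p_2 = 11*26 + 25 = 311, q_2 = 11*1 + 1 = 12.
  i=3: a_3=1, p_3 = 1*311 + 26 = 337, q_3 = 1*12 + 1 = 13.
Check: 337^2 - 672*13^2 = 113569 - 113568 = 1, so (x, y) = (337, 13) solves the equation, and by the theorem it is the least positive solution.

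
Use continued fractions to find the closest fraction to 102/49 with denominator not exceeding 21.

Expand x = 102/49 as a continued fraction with the Euclidean algorithm:
  102 = 2*49 + 4, so a_0 = 2.
  49 = 12*4 + 1, so a_1 = 12.
  4 = 4*1 + 0, so a_2 = 4.
so x = [2; 12, 4].
Convergents (p_i = a_i*p_{i-1} + p_{i-2}, q_i = a_i*q_{i-1} + q_{i-2} with p_{-2}=0, p_{-1}=1, q_{-2}=1, q_{-1}=0), until the denominator exceeds 21:
  i=0: a_0=2, p_0 = 2*1 + 0 = 2, q_0 = 2*0 + 1 = 1.
  i=1: a_1=12, p_1 = 12*2 + 1 = 25, q_1 = 12*1 + 0 = 12.
  i=2: a_2=4, p_2 = 4*25 + 2 = 102, q_2 = 4*12 + 1 = 49.
q_2 = 49 > 21, so the last convergent with denominator <= 21 is p_1/q_1 = 25/12.
The closest fraction with denominator <= 21 is either p_1/q_1 or the intermediate fraction (k*p_1 + p_0)/(k*q_1 + q_0) with the largest k >= 1 whose denominator stays <= 21; these approach x as k grows, and every other convergent or intermediate fraction in range is farther away.
Largest k: floor((21 - q_0)/q_1) = floor((21 - 1)/12) = 1.
That gives (1*25 + 2)/(1*12 + 1) = 27/13.
Compare the errors: |x - 25/12| = |102*12 - 25*49|/(49*12) = 1/588, and |x - 27/13| = |102*13 - 27*49|/(49*13) = 3/637.
Cross-multiplying, 1*637 = 637 < 1764 = 3*588, so 1/588 is smaller: the convergent 25/12 is closer to x than 27/13.

25/12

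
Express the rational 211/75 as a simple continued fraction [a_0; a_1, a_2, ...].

Run the Euclidean algorithm on 211 and 75; the successive quotients are the partial quotients a_0, a_1, ... (each step inverts the fractional part left over by the previous one):
  211 = 2*75 + 61, so a_0 = 2.
  75 = 1*61 + 14, so a_1 = 1.
  61 = 4*14 + 5, so a_2 = 4.
  14 = 2*5 + 4, so a_3 = 2.
  5 = 1*4 + 1, so a_4 = 1.
  4 = 4*1 + 0, so a_5 = 4.
The remainder reaches 0 after 6 divisions, so the expansion has 6 partial quotients, read off in order.

[2; 1, 4, 2, 1, 4]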